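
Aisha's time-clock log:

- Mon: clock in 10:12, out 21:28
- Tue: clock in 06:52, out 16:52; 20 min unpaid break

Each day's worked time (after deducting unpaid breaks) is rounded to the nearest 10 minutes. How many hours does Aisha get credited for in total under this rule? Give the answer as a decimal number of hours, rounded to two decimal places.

Mon: 10:12–21:28 = 11 h 16 min → rounds to 11 h 20 min
Tue: 06:52–16:52 = 10 h 0 min − 20 min = 9 h 40 min → rounds to 9 h 40 min
Total credited: 21 h 0 min.

21.00 hours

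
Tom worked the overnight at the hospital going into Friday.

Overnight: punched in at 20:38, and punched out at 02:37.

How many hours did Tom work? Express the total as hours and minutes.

Overnight: 20:38 → midnight = 3 h 22 min; midnight → 02:37 = 2 h 37 min; span 5 h 59 min

5 h 59 min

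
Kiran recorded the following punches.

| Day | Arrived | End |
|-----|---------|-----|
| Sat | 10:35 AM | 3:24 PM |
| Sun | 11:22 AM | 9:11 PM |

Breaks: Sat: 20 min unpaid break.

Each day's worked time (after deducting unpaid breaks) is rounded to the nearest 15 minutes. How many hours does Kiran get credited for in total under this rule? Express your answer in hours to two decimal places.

Sat: 10:35 AM–3:24 PM = 4 h 49 min − 20 min = 4 h 29 min → rounds to 4 h 30 min
Sun: 11:22 AM–9:11 PM = 9 h 49 min → rounds to 9 h 45 min
Total credited: 14 h 15 min.

14.25 hours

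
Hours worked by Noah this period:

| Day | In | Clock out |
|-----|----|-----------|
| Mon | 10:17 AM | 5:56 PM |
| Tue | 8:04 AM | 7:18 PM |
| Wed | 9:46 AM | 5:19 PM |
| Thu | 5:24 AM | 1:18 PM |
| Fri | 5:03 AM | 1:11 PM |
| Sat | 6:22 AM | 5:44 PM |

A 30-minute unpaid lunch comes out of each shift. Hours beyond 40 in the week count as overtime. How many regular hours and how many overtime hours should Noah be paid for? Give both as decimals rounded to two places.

Regular 40.00 hours, overtime 10.83 hours

Mon: 10:17 AM–5:56 PM = 7 h 39 min; less 30 min break → 7 h 9 min
Tue: 8:04 AM–7:18 PM = 11 h 14 min; less 30 min break → 10 h 44 min
Wed: 9:46 AM–5:19 PM = 7 h 33 min; less 30 min break → 7 h 3 min
Thu: 5:24 AM–1:18 PM = 7 h 54 min; less 30 min break → 7 h 24 min
Fri: 5:03 AM–1:11 PM = 8 h 8 min; less 30 min break → 7 h 38 min
Sat: 6:22 AM–5:44 PM = 11 h 22 min; less 30 min break → 10 h 52 min
Total worked: 50 h 50 min = 50.83 h.
Threshold 40 h → overtime 10 h 50 min, regular 40 h 0 min.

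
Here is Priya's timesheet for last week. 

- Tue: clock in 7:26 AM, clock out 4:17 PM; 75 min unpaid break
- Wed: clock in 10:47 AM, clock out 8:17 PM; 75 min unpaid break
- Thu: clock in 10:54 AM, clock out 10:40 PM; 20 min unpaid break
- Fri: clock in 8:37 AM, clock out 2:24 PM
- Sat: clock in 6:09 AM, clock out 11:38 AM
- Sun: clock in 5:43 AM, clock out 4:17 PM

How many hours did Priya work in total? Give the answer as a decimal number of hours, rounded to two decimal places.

49.12 hours

Tue: 7:26 AM–4:17 PM = 8 h 51 min; less 75 min break → 7 h 36 min
Wed: 10:47 AM–8:17 PM = 9 h 30 min; less 75 min break → 8 h 15 min
Thu: 10:54 AM–10:40 PM = 11 h 46 min; less 20 min break → 11 h 26 min
Fri: 8:37 AM–2:24 PM = 5 h 47 min
Sat: 6:09 AM–11:38 AM = 5 h 29 min
Sun: 5:43 AM–4:17 PM = 10 h 34 min
Total: 7 h 36 min + 8 h 15 min + 11 h 26 min + 5 h 47 min + 5 h 29 min + 10 h 34 min = 49 h 7 min.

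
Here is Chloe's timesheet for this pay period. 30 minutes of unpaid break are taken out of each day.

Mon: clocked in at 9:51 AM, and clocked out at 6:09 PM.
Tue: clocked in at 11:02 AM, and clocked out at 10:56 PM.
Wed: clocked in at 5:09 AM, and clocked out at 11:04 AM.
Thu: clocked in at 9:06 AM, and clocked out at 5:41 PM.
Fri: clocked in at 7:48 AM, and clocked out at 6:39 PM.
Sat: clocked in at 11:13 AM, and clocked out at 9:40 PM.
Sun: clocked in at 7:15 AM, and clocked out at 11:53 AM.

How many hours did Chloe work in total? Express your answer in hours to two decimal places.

57.13 hours

Mon: 9:51 AM–6:09 PM = 8 h 18 min; less 30 min break → 7 h 48 min
Tue: 11:02 AM–10:56 PM = 11 h 54 min; less 30 min break → 11 h 24 min
Wed: 5:09 AM–11:04 AM = 5 h 55 min; less 30 min break → 5 h 25 min
Thu: 9:06 AM–5:41 PM = 8 h 35 min; less 30 min break → 8 h 5 min
Fri: 7:48 AM–6:39 PM = 10 h 51 min; less 30 min break → 10 h 21 min
Sat: 11:13 AM–9:40 PM = 10 h 27 min; less 30 min break → 9 h 57 min
Sun: 7:15 AM–11:53 AM = 4 h 38 min; less 30 min break → 4 h 8 min
Total: 7 h 48 min + 11 h 24 min + 5 h 25 min + 8 h 5 min + 10 h 21 min + 9 h 57 min + 4 h 8 min = 57 h 8 min.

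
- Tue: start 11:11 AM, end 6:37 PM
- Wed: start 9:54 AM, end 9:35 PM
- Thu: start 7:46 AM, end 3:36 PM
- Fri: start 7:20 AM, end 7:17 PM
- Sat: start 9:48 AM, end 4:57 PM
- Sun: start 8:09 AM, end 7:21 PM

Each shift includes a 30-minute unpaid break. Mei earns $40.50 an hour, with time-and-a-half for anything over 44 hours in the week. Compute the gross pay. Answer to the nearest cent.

Tue: 11:11 AM–6:37 PM = 7 h 26 min; less 30 min break → 6 h 56 min
Wed: 9:54 AM–9:35 PM = 11 h 41 min; less 30 min break → 11 h 11 min
Thu: 7:46 AM–3:36 PM = 7 h 50 min; less 30 min break → 7 h 20 min
Fri: 7:20 AM–7:17 PM = 11 h 57 min; less 30 min break → 11 h 27 min
Sat: 9:48 AM–4:57 PM = 7 h 9 min; less 30 min break → 6 h 39 min
Sun: 8:09 AM–7:21 PM = 11 h 12 min; less 30 min break → 10 h 42 min
Total worked: 54 h 15 min = 3255 min.
Regular 44 h 0 min = 2640 min at $40.50/h; overtime 10 h 15 min = 615 min at $60.75/h.
Pay = (2640 × $40.50 + 615 × $60.75) ÷ 60 = $2404.69.

$2404.69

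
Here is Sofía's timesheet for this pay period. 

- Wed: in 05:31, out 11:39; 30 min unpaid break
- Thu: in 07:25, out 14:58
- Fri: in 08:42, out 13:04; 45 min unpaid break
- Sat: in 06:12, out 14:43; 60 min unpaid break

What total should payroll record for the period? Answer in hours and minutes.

24 h 19 min

Wed: 05:31–11:39 = 6 h 8 min; less 30 min break → 5 h 38 min
Thu: 07:25–14:58 = 7 h 33 min
Fri: 08:42–13:04 = 4 h 22 min; less 45 min break → 3 h 37 min
Sat: 06:12–14:43 = 8 h 31 min; less 60 min break → 7 h 31 min
Total: 5 h 38 min + 7 h 33 min + 3 h 37 min + 7 h 31 min = 24 h 19 min.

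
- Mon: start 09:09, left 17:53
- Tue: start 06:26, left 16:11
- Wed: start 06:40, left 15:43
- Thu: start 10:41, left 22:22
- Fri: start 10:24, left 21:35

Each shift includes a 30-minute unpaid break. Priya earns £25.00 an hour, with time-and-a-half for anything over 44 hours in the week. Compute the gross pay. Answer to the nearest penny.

Mon: 09:09–17:53 = 8 h 44 min; less 30 min break → 8 h 14 min
Tue: 06:26–16:11 = 9 h 45 min; less 30 min break → 9 h 15 min
Wed: 06:40–15:43 = 9 h 3 min; less 30 min break → 8 h 33 min
Thu: 10:41–22:22 = 11 h 41 min; less 30 min break → 11 h 11 min
Fri: 10:24–21:35 = 11 h 11 min; less 30 min break → 10 h 41 min
Total worked: 47 h 54 min = 2874 min.
Regular 44 h 0 min = 2640 min at £25.00/h; overtime 3 h 54 min = 234 min at £37.50/h.
Pay = (2640 × £25.00 + 234 × £37.50) ÷ 60 = £1246.25.

£1246.25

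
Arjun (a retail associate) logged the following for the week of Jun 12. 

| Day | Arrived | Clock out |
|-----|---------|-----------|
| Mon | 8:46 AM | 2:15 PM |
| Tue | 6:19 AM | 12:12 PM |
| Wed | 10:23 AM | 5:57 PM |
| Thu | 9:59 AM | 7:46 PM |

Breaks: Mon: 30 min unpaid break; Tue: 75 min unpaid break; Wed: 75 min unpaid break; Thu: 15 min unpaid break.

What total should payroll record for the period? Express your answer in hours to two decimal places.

Mon: 8:46 AM–2:15 PM = 5 h 29 min; less 30 min break → 4 h 59 min
Tue: 6:19 AM–12:12 PM = 5 h 53 min; less 75 min break → 4 h 38 min
Wed: 10:23 AM–5:57 PM = 7 h 34 min; less 75 min break → 6 h 19 min
Thu: 9:59 AM–7:46 PM = 9 h 47 min; less 15 min break → 9 h 32 min
Total: 4 h 59 min + 4 h 38 min + 6 h 19 min + 9 h 32 min = 25 h 28 min.

25.47 hours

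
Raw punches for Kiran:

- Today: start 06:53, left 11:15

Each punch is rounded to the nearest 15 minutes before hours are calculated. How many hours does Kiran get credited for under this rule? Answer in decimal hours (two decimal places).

Today: in 06:53→07:00, out 11:15→11:15; 4 h 15 min

4.25 hours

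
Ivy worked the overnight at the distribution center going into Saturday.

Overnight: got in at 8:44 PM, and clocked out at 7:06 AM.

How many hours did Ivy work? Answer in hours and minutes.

10 h 22 min

Overnight: 8:44 PM → midnight = 3 h 16 min; midnight → 7:06 AM = 7 h 6 min; span 10 h 22 min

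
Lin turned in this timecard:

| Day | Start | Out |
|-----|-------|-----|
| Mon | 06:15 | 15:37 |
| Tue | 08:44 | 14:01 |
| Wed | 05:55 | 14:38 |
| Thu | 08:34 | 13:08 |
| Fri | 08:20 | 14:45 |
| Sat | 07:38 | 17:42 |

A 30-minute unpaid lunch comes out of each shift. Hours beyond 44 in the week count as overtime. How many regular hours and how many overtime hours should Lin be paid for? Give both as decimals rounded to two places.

Regular 41.42 hours, overtime 0.00 hours

Mon: 06:15–15:37 = 9 h 22 min; less 30 min break → 8 h 52 min
Tue: 08:44–14:01 = 5 h 17 min; less 30 min break → 4 h 47 min
Wed: 05:55–14:38 = 8 h 43 min; less 30 min break → 8 h 13 min
Thu: 08:34–13:08 = 4 h 34 min; less 30 min break → 4 h 4 min
Fri: 08:20–14:45 = 6 h 25 min; less 30 min break → 5 h 55 min
Sat: 07:38–17:42 = 10 h 4 min; less 30 min break → 9 h 34 min
Total worked: 41 h 25 min = 41.42 h.
Threshold 44 h → overtime 0 h 0 min, regular 41 h 25 min.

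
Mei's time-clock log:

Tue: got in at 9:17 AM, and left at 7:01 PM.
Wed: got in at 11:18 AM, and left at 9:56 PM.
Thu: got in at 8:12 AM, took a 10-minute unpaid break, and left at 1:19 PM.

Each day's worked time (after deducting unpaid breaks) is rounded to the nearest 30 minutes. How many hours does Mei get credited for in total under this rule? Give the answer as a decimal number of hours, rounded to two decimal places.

25.00 hours

Tue: 9:17 AM–7:01 PM = 9 h 44 min → rounds to 9 h 30 min
Wed: 11:18 AM–9:56 PM = 10 h 38 min → rounds to 10 h 30 min
Thu: 8:12 AM–1:19 PM = 5 h 7 min − 10 min = 4 h 57 min → rounds to 5 h 0 min
Total credited: 25 h 0 min.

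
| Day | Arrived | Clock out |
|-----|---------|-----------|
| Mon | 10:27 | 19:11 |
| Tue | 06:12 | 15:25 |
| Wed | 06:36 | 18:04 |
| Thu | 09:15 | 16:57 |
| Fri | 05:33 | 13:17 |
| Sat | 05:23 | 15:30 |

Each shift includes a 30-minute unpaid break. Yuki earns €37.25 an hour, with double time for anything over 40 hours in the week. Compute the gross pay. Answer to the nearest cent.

Mon: 10:27–19:11 = 8 h 44 min; less 30 min break → 8 h 14 min
Tue: 06:12–15:25 = 9 h 13 min; less 30 min break → 8 h 43 min
Wed: 06:36–18:04 = 11 h 28 min; less 30 min break → 10 h 58 min
Thu: 09:15–16:57 = 7 h 42 min; less 30 min break → 7 h 12 min
Fri: 05:33–13:17 = 7 h 44 min; less 30 min break → 7 h 14 min
Sat: 05:23–15:30 = 10 h 7 min; less 30 min break → 9 h 37 min
Total worked: 51 h 58 min = 3118 min.
Regular 40 h 0 min = 2400 min at €37.25/h; overtime 11 h 58 min = 718 min at €74.50/h.
Pay = (2400 × €37.25 + 718 × €74.50) ÷ 60 = €2381.52.

€2381.52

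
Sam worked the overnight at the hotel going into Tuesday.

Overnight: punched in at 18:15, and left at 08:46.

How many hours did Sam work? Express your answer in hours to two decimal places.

14.52 hours

Overnight: 18:15 → midnight = 5 h 45 min; midnight → 08:46 = 8 h 46 min; span 14 h 31 min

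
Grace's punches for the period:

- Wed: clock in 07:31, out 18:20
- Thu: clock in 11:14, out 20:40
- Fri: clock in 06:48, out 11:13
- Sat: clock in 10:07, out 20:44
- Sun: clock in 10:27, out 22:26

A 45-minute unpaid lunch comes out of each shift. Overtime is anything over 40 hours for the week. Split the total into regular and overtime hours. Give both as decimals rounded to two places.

Wed: 07:31–18:20 = 10 h 49 min; less 45 min break → 10 h 4 min
Thu: 11:14–20:40 = 9 h 26 min; less 45 min break → 8 h 41 min
Fri: 06:48–11:13 = 4 h 25 min; less 45 min break → 3 h 40 min
Sat: 10:07–20:44 = 10 h 37 min; less 45 min break → 9 h 52 min
Sun: 10:27–22:26 = 11 h 59 min; less 45 min break → 11 h 14 min
Total worked: 43 h 31 min = 43.52 h.
Threshold 40 h → overtime 3 h 31 min, regular 40 h 0 min.

Regular 40.00 hours, overtime 3.52 hours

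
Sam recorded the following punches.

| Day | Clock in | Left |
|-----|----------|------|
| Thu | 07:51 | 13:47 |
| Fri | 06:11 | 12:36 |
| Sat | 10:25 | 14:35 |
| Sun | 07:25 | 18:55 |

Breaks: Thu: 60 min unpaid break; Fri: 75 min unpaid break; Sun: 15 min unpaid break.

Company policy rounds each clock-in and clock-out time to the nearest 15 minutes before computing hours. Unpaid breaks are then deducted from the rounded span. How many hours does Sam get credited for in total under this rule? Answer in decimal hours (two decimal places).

Thu: in 07:51→07:45, out 13:47→13:45; 6 h 0 min − 60 min = 5 h 0 min
Fri: in 06:11→06:15, out 12:36→12:30; 6 h 15 min − 75 min = 5 h 0 min
Sat: in 10:25→10:30, out 14:35→14:30; 4 h 0 min
Sun: in 07:25→07:30, out 18:55→19:00; 11 h 30 min − 15 min = 11 h 15 min
Total credited: 25 h 15 min.

25.25 hours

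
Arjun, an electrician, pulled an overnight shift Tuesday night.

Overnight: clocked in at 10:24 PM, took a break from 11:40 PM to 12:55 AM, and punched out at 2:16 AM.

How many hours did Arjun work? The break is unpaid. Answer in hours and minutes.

2 h 37 min

Overnight: 10:24 PM → midnight = 1 h 36 min; midnight → 2:16 AM = 2 h 16 min; span 3 h 52 min; less 75 min break → 2 h 37 min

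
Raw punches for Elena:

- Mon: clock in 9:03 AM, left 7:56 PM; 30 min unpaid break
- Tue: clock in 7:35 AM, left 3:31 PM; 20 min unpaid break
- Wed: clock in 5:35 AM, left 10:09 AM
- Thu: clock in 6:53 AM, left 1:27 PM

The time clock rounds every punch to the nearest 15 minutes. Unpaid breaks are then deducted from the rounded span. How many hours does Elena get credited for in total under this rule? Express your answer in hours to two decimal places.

29.42 hours

Mon: in 9:03 AM→9:00 AM, out 7:56 PM→8:00 PM; 11 h 0 min − 30 min = 10 h 30 min
Tue: in 7:35 AM→7:30 AM, out 3:31 PM→3:30 PM; 8 h 0 min − 20 min = 7 h 40 min
Wed: in 5:35 AM→5:30 AM, out 10:09 AM→10:15 AM; 4 h 45 min
Thu: in 6:53 AM→7:00 AM, out 1:27 PM→1:30 PM; 6 h 30 min
Total credited: 29 h 25 min.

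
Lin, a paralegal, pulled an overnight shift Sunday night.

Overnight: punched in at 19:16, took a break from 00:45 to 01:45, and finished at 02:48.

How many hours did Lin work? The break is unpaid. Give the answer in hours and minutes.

6 h 32 min

Overnight: 19:16 → midnight = 4 h 44 min; midnight → 02:48 = 2 h 48 min; span 7 h 32 min; less 60 min break → 6 h 32 min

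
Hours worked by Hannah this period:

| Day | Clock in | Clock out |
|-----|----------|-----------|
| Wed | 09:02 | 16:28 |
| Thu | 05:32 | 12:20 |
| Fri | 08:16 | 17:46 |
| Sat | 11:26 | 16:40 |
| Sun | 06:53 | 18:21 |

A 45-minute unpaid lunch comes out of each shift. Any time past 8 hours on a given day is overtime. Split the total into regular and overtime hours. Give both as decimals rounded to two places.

Wed: 09:02–16:28 = 7 h 26 min; less 45 min break → 6 h 41 min
Thu: 05:32–12:20 = 6 h 48 min; less 45 min break → 6 h 3 min
Fri: 08:16–17:46 = 9 h 30 min; less 45 min break → 8 h 45 min
Sat: 11:26–16:40 = 5 h 14 min; less 45 min break → 4 h 29 min
Sun: 06:53–18:21 = 11 h 28 min; less 45 min break → 10 h 43 min
Wed reg 6 h 41 min / OT 0 h 0 min; Thu reg 6 h 3 min / OT 0 h 0 min; Fri reg 8 h 0 min / OT 0 h 45 min; Sat reg 4 h 29 min / OT 0 h 0 min; Sun reg 8 h 0 min / OT 2 h 43 min.
Totals: regular 33 h 13 min, overtime 3 h 28 min.

Regular 33.22 hours, overtime 3.47 hours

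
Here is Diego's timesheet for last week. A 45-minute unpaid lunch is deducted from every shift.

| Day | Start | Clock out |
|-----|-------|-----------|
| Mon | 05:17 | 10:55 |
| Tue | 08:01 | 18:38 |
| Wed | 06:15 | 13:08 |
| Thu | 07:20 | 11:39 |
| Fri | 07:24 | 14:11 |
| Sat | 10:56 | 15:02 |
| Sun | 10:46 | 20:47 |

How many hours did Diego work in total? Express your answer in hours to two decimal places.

43.10 hours

Mon: 05:17–10:55 = 5 h 38 min; less 45 min break → 4 h 53 min
Tue: 08:01–18:38 = 10 h 37 min; less 45 min break → 9 h 52 min
Wed: 06:15–13:08 = 6 h 53 min; less 45 min break → 6 h 8 min
Thu: 07:20–11:39 = 4 h 19 min; less 45 min break → 3 h 34 min
Fri: 07:24–14:11 = 6 h 47 min; less 45 min break → 6 h 2 min
Sat: 10:56–15:02 = 4 h 6 min; less 45 min break → 3 h 21 min
Sun: 10:46–20:47 = 10 h 1 min; less 45 min break → 9 h 16 min
Total: 4 h 53 min + 9 h 52 min + 6 h 8 min + 3 h 34 min + 6 h 2 min + 3 h 21 min + 9 h 16 min = 43 h 6 min.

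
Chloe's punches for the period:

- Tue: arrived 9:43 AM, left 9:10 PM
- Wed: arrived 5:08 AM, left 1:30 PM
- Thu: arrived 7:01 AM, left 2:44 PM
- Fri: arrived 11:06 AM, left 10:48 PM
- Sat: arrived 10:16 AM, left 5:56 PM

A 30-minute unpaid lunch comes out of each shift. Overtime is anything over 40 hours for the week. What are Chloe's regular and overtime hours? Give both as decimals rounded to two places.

Tue: 9:43 AM–9:10 PM = 11 h 27 min; less 30 min break → 10 h 57 min
Wed: 5:08 AM–1:30 PM = 8 h 22 min; less 30 min break → 7 h 52 min
Thu: 7:01 AM–2:44 PM = 7 h 43 min; less 30 min break → 7 h 13 min
Fri: 11:06 AM–10:48 PM = 11 h 42 min; less 30 min break → 11 h 12 min
Sat: 10:16 AM–5:56 PM = 7 h 40 min; less 30 min break → 7 h 10 min
Total worked: 44 h 24 min = 44.40 h.
Threshold 40 h → overtime 4 h 24 min, regular 40 h 0 min.

Regular 40.00 hours, overtime 4.40 hours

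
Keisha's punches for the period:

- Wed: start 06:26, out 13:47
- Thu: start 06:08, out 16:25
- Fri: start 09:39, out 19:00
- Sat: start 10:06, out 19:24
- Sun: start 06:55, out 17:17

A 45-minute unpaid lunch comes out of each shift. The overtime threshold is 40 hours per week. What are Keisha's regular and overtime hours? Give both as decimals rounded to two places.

Wed: 06:26–13:47 = 7 h 21 min; less 45 min break → 6 h 36 min
Thu: 06:08–16:25 = 10 h 17 min; less 45 min break → 9 h 32 min
Fri: 09:39–19:00 = 9 h 21 min; less 45 min break → 8 h 36 min
Sat: 10:06–19:24 = 9 h 18 min; less 45 min break → 8 h 33 min
Sun: 06:55–17:17 = 10 h 22 min; less 45 min break → 9 h 37 min
Total worked: 42 h 54 min = 42.90 h.
Threshold 40 h → overtime 2 h 54 min, regular 40 h 0 min.

Regular 40.00 hours, overtime 2.90 hours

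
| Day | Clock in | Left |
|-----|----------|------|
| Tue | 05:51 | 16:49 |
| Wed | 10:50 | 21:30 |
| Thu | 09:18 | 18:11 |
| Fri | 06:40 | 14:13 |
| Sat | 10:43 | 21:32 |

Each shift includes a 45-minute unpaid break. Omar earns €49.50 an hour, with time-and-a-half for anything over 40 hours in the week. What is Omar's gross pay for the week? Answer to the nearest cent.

€2361.15

Tue: 05:51–16:49 = 10 h 58 min; less 45 min break → 10 h 13 min
Wed: 10:50–21:30 = 10 h 40 min; less 45 min break → 9 h 55 min
Thu: 09:18–18:11 = 8 h 53 min; less 45 min break → 8 h 8 min
Fri: 06:40–14:13 = 7 h 33 min; less 45 min break → 6 h 48 min
Sat: 10:43–21:32 = 10 h 49 min; less 45 min break → 10 h 4 min
Total worked: 45 h 8 min = 2708 min.
Regular 40 h 0 min = 2400 min at €49.50/h; overtime 5 h 8 min = 308 min at €74.25/h.
Pay = (2400 × €49.50 + 308 × €74.25) ÷ 60 = €2361.15.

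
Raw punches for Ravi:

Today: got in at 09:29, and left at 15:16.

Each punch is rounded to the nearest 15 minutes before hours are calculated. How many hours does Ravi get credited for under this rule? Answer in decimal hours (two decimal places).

Today: in 09:29→09:30, out 15:16→15:15; 5 h 45 min

5.75 hours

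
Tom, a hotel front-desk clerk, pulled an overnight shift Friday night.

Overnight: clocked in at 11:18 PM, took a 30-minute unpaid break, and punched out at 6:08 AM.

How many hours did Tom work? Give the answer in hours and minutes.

6 h 20 min

Overnight: 11:18 PM → midnight = 0 h 42 min; midnight → 6:08 AM = 6 h 8 min; span 6 h 50 min; less 30 min break → 6 h 20 min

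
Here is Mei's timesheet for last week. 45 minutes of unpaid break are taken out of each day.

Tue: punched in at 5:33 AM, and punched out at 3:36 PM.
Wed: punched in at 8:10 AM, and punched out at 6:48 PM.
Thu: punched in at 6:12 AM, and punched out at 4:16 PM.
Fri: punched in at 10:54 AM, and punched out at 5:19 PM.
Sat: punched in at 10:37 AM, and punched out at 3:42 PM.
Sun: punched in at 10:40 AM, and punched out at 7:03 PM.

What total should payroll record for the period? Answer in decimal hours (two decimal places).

46.13 hours

Tue: 5:33 AM–3:36 PM = 10 h 3 min; less 45 min break → 9 h 18 min
Wed: 8:10 AM–6:48 PM = 10 h 38 min; less 45 min break → 9 h 53 min
Thu: 6:12 AM–4:16 PM = 10 h 4 min; less 45 min break → 9 h 19 min
Fri: 10:54 AM–5:19 PM = 6 h 25 min; less 45 min break → 5 h 40 min
Sat: 10:37 AM–3:42 PM = 5 h 5 min; less 45 min break → 4 h 20 min
Sun: 10:40 AM–7:03 PM = 8 h 23 min; less 45 min break → 7 h 38 min
Total: 9 h 18 min + 9 h 53 min + 9 h 19 min + 5 h 40 min + 4 h 20 min + 7 h 38 min = 46 h 8 min.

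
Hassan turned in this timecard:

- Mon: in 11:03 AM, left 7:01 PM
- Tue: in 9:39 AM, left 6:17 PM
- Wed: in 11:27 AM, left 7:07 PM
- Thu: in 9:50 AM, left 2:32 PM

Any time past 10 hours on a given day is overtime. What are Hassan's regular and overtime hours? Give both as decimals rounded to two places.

Mon: 11:03 AM–7:01 PM = 7 h 58 min
Tue: 9:39 AM–6:17 PM = 8 h 38 min
Wed: 11:27 AM–7:07 PM = 7 h 40 min
Thu: 9:50 AM–2:32 PM = 4 h 42 min
Mon reg 7 h 58 min / OT 0 h 0 min; Tue reg 8 h 38 min / OT 0 h 0 min; Wed reg 7 h 40 min / OT 0 h 0 min; Thu reg 4 h 42 min / OT 0 h 0 min.
Totals: regular 28 h 58 min, overtime 0 h 0 min.

Regular 28.97 hours, overtime 0.00 hours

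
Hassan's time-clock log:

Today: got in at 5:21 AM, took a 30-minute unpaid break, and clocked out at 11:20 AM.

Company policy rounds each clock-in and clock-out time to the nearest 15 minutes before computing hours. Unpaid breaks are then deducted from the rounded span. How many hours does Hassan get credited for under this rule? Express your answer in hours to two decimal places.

Today: in 5:21 AM→5:15 AM, out 11:20 AM→11:15 AM; 6 h 0 min − 30 min = 5 h 30 min

5.50 hours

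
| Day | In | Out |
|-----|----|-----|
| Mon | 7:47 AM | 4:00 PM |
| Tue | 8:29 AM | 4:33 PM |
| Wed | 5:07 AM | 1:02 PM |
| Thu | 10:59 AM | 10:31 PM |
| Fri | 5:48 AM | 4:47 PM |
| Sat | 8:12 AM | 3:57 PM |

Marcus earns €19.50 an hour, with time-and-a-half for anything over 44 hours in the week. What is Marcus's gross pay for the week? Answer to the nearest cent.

Mon: 7:47 AM–4:00 PM = 8 h 13 min
Tue: 8:29 AM–4:33 PM = 8 h 4 min
Wed: 5:07 AM–1:02 PM = 7 h 55 min
Thu: 10:59 AM–10:31 PM = 11 h 32 min
Fri: 5:48 AM–4:47 PM = 10 h 59 min
Sat: 8:12 AM–3:57 PM = 7 h 45 min
Total worked: 54 h 28 min = 3268 min.
Regular 44 h 0 min = 2640 min at €19.50/h; overtime 10 h 28 min = 628 min at €29.25/h.
Pay = (2640 × €19.50 + 628 × €29.25) ÷ 60 = €1164.15.

€1164.15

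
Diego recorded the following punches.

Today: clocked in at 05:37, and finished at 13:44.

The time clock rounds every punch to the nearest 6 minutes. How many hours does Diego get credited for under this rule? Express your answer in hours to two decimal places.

Today: in 05:37→05:36, out 13:44→13:42; 8 h 6 min

8.10 hours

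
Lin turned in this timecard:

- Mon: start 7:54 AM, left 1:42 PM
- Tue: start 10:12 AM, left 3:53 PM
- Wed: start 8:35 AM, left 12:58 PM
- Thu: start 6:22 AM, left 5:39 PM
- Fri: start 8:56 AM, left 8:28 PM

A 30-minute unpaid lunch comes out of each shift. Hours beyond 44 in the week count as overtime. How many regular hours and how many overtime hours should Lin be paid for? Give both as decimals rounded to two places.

Regular 36.18 hours, overtime 0.00 hours

Mon: 7:54 AM–1:42 PM = 5 h 48 min; less 30 min break → 5 h 18 min
Tue: 10:12 AM–3:53 PM = 5 h 41 min; less 30 min break → 5 h 11 min
Wed: 8:35 AM–12:58 PM = 4 h 23 min; less 30 min break → 3 h 53 min
Thu: 6:22 AM–5:39 PM = 11 h 17 min; less 30 min break → 10 h 47 min
Fri: 8:56 AM–8:28 PM = 11 h 32 min; less 30 min break → 11 h 2 min
Total worked: 36 h 11 min = 36.18 h.
Threshold 44 h → overtime 0 h 0 min, regular 36 h 11 min.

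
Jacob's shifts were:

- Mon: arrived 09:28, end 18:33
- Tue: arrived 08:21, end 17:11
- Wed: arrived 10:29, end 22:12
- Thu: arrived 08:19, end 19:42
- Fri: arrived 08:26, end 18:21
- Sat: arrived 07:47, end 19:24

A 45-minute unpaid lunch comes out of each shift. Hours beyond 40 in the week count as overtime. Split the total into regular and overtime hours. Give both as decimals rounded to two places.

Regular 40.00 hours, overtime 18.05 hours

Mon: 09:28–18:33 = 9 h 5 min; less 45 min break → 8 h 20 min
Tue: 08:21–17:11 = 8 h 50 min; less 45 min break → 8 h 5 min
Wed: 10:29–22:12 = 11 h 43 min; less 45 min break → 10 h 58 min
Thu: 08:19–19:42 = 11 h 23 min; less 45 min break → 10 h 38 min
Fri: 08:26–18:21 = 9 h 55 min; less 45 min break → 9 h 10 min
Sat: 07:47–19:24 = 11 h 37 min; less 45 min break → 10 h 52 min
Total worked: 58 h 3 min = 58.05 h.
Threshold 40 h → overtime 18 h 3 min, regular 40 h 0 min.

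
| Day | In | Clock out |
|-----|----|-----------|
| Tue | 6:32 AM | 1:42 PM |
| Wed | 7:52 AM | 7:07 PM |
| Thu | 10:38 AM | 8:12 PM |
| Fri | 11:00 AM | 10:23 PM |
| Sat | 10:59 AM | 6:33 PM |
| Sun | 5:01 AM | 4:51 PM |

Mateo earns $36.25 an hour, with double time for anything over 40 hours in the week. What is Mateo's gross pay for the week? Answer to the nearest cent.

Tue: 6:32 AM–1:42 PM = 7 h 10 min
Wed: 7:52 AM–7:07 PM = 11 h 15 min
Thu: 10:38 AM–8:12 PM = 9 h 34 min
Fri: 11:00 AM–10:23 PM = 11 h 23 min
Sat: 10:59 AM–6:33 PM = 7 h 34 min
Sun: 5:01 AM–4:51 PM = 11 h 50 min
Total worked: 58 h 46 min = 3526 min.
Regular 40 h 0 min = 2400 min at $36.25/h; overtime 18 h 46 min = 1126 min at $72.50/h.
Pay = (2400 × $36.25 + 1126 × $72.50) ÷ 60 = $2810.58.

$2810.58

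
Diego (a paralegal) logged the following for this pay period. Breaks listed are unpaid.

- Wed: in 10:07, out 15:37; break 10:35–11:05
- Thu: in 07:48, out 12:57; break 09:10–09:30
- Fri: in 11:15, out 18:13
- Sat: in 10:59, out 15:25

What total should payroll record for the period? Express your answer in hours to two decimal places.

Wed: 10:07–15:37 = 5 h 30 min; less 30 min break → 5 h 0 min
Thu: 07:48–12:57 = 5 h 9 min; less 20 min break → 4 h 49 min
Fri: 11:15–18:13 = 6 h 58 min
Sat: 10:59–15:25 = 4 h 26 min
Total: 5 h 0 min + 4 h 49 min + 6 h 58 min + 4 h 26 min = 21 h 13 min.

21.22 hours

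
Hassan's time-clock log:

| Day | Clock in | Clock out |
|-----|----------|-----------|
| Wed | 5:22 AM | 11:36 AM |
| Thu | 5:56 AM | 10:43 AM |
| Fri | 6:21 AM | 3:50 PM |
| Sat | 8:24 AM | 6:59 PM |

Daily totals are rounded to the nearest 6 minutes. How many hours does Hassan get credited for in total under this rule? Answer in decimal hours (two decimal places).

Wed: 5:22 AM–11:36 AM = 6 h 14 min → rounds to 6 h 12 min
Thu: 5:56 AM–10:43 AM = 4 h 47 min → rounds to 4 h 48 min
Fri: 6:21 AM–3:50 PM = 9 h 29 min → rounds to 9 h 30 min
Sat: 8:24 AM–6:59 PM = 10 h 35 min → rounds to 10 h 36 min
Total credited: 31 h 6 min.

31.10 hours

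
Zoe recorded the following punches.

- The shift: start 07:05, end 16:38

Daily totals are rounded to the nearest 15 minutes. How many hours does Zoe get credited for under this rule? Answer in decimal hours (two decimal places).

The shift: 07:05–16:38 = 9 h 33 min → rounds to 9 h 30 min

9.50 hours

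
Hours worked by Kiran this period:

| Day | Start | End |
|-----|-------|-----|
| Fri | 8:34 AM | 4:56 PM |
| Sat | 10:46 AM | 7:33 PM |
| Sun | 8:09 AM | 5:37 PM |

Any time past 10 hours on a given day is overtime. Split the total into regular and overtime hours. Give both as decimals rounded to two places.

Regular 26.62 hours, overtime 0.00 hours

Fri: 8:34 AM–4:56 PM = 8 h 22 min
Sat: 10:46 AM–7:33 PM = 8 h 47 min
Sun: 8:09 AM–5:37 PM = 9 h 28 min
Fri reg 8 h 22 min / OT 0 h 0 min; Sat reg 8 h 47 min / OT 0 h 0 min; Sun reg 9 h 28 min / OT 0 h 0 min.
Totals: regular 26 h 37 min, overtime 0 h 0 min.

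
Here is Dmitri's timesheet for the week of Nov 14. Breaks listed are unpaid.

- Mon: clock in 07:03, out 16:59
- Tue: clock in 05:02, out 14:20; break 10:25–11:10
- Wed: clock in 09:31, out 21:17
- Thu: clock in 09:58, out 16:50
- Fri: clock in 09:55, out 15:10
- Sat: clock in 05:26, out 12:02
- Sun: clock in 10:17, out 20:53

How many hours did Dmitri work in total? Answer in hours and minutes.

59 h 34 min

Mon: 07:03–16:59 = 9 h 56 min
Tue: 05:02–14:20 = 9 h 18 min; less 45 min break → 8 h 33 min
Wed: 09:31–21:17 = 11 h 46 min
Thu: 09:58–16:50 = 6 h 52 min
Fri: 09:55–15:10 = 5 h 15 min
Sat: 05:26–12:02 = 6 h 36 min
Sun: 10:17–20:53 = 10 h 36 min
Total: 9 h 56 min + 8 h 33 min + 11 h 46 min + 6 h 52 min + 5 h 15 min + 6 h 36 min + 10 h 36 min = 59 h 34 min.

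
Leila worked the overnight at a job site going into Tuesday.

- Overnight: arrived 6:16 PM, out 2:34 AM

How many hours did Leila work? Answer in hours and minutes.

8 h 18 min

Overnight: 6:16 PM → midnight = 5 h 44 min; midnight → 2:34 AM = 2 h 34 min; span 8 h 18 min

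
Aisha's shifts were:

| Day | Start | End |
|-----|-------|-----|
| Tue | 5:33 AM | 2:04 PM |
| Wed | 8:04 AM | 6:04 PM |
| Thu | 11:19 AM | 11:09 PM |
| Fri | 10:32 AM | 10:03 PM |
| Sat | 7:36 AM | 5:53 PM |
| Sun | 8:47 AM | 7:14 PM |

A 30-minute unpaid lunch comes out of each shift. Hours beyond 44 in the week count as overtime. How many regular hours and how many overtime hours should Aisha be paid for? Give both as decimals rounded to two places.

Regular 44.00 hours, overtime 15.60 hours

Tue: 5:33 AM–2:04 PM = 8 h 31 min; less 30 min break → 8 h 1 min
Wed: 8:04 AM–6:04 PM = 10 h 0 min; less 30 min break → 9 h 30 min
Thu: 11:19 AM–11:09 PM = 11 h 50 min; less 30 min break → 11 h 20 min
Fri: 10:32 AM–10:03 PM = 11 h 31 min; less 30 min break → 11 h 1 min
Sat: 7:36 AM–5:53 PM = 10 h 17 min; less 30 min break → 9 h 47 min
Sun: 8:47 AM–7:14 PM = 10 h 27 min; less 30 min break → 9 h 57 min
Total worked: 59 h 36 min = 59.60 h.
Threshold 44 h → overtime 15 h 36 min, regular 44 h 0 min.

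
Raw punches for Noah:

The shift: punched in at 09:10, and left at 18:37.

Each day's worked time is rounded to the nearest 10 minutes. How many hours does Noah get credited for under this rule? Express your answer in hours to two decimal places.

The shift: 09:10–18:37 = 9 h 27 min → rounds to 9 h 30 min

9.50 hours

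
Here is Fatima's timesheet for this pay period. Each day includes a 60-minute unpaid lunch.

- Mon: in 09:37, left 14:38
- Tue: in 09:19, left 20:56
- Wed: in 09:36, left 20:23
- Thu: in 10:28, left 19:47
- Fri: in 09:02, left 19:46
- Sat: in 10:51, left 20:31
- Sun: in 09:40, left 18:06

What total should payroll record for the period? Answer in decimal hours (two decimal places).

58.57 hours

Mon: 09:37–14:38 = 5 h 1 min; less 60 min break → 4 h 1 min
Tue: 09:19–20:56 = 11 h 37 min; less 60 min break → 10 h 37 min
Wed: 09:36–20:23 = 10 h 47 min; less 60 min break → 9 h 47 min
Thu: 10:28–19:47 = 9 h 19 min; less 60 min break → 8 h 19 min
Fri: 09:02–19:46 = 10 h 44 min; less 60 min break → 9 h 44 min
Sat: 10:51–20:31 = 9 h 40 min; less 60 min break → 8 h 40 min
Sun: 09:40–18:06 = 8 h 26 min; less 60 min break → 7 h 26 min
Total: 4 h 1 min + 10 h 37 min + 9 h 47 min + 8 h 19 min + 9 h 44 min + 8 h 40 min + 7 h 26 min = 58 h 34 min.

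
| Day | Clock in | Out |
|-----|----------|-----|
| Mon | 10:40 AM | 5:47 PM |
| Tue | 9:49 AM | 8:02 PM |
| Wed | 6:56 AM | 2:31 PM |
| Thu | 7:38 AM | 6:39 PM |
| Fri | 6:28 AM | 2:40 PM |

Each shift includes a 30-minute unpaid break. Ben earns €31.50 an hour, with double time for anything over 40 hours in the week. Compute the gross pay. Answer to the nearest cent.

Mon: 10:40 AM–5:47 PM = 7 h 7 min; less 30 min break → 6 h 37 min
Tue: 9:49 AM–8:02 PM = 10 h 13 min; less 30 min break → 9 h 43 min
Wed: 6:56 AM–2:31 PM = 7 h 35 min; less 30 min break → 7 h 5 min
Thu: 7:38 AM–6:39 PM = 11 h 1 min; less 30 min break → 10 h 31 min
Fri: 6:28 AM–2:40 PM = 8 h 12 min; less 30 min break → 7 h 42 min
Total worked: 41 h 38 min = 2498 min.
Regular 40 h 0 min = 2400 min at €31.50/h; overtime 1 h 38 min = 98 min at €63.00/h.
Pay = (2400 × €31.50 + 98 × €63.00) ÷ 60 = €1362.90.

€1362.90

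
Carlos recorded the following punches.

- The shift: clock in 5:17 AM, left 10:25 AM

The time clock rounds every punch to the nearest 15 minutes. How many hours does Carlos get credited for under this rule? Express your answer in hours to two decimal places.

The shift: in 5:17 AM→5:15 AM, out 10:25 AM→10:30 AM; 5 h 15 min

5.25 hours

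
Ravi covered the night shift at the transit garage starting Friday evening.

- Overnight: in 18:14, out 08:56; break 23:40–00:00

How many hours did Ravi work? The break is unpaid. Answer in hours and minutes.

Overnight: 18:14 → midnight = 5 h 46 min; midnight → 08:56 = 8 h 56 min; span 14 h 42 min; less 20 min break → 14 h 22 min

14 h 22 min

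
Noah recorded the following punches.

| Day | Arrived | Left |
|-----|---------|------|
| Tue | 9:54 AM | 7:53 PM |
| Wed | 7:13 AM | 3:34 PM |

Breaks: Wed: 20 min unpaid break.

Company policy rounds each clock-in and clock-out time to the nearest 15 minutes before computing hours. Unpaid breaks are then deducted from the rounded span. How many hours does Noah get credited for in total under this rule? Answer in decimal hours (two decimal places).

Tue: in 9:54 AM→10:00 AM, out 7:53 PM→8:00 PM; 10 h 0 min
Wed: in 7:13 AM→7:15 AM, out 3:34 PM→3:30 PM; 8 h 15 min − 20 min = 7 h 55 min
Total credited: 17 h 55 min.

17.92 hours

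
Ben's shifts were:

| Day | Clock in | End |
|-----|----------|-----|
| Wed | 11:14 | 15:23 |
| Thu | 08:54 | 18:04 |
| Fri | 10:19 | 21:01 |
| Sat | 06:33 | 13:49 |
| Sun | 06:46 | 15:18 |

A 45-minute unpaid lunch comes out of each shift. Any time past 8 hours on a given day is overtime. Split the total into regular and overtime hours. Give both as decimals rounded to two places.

Wed: 11:14–15:23 = 4 h 9 min; less 45 min break → 3 h 24 min
Thu: 08:54–18:04 = 9 h 10 min; less 45 min break → 8 h 25 min
Fri: 10:19–21:01 = 10 h 42 min; less 45 min break → 9 h 57 min
Sat: 06:33–13:49 = 7 h 16 min; less 45 min break → 6 h 31 min
Sun: 06:46–15:18 = 8 h 32 min; less 45 min break → 7 h 47 min
Wed reg 3 h 24 min / OT 0 h 0 min; Thu reg 8 h 0 min / OT 0 h 25 min; Fri reg 8 h 0 min / OT 1 h 57 min; Sat reg 6 h 31 min / OT 0 h 0 min; Sun reg 7 h 47 min / OT 0 h 0 min.
Totals: regular 33 h 42 min, overtime 2 h 22 min.

Regular 33.70 hours, overtime 2.37 hours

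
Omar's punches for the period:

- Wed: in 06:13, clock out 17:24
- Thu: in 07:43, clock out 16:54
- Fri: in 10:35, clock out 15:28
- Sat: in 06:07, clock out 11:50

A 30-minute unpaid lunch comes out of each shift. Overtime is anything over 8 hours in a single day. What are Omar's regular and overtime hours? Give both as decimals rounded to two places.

Wed: 06:13–17:24 = 11 h 11 min; less 30 min break → 10 h 41 min
Thu: 07:43–16:54 = 9 h 11 min; less 30 min break → 8 h 41 min
Fri: 10:35–15:28 = 4 h 53 min; less 30 min break → 4 h 23 min
Sat: 06:07–11:50 = 5 h 43 min; less 30 min break → 5 h 13 min
Wed reg 8 h 0 min / OT 2 h 41 min; Thu reg 8 h 0 min / OT 0 h 41 min; Fri reg 4 h 23 min / OT 0 h 0 min; Sat reg 5 h 13 min / OT 0 h 0 min.
Totals: regular 25 h 36 min, overtime 3 h 22 min.

Regular 25.60 hours, overtime 3.37 hours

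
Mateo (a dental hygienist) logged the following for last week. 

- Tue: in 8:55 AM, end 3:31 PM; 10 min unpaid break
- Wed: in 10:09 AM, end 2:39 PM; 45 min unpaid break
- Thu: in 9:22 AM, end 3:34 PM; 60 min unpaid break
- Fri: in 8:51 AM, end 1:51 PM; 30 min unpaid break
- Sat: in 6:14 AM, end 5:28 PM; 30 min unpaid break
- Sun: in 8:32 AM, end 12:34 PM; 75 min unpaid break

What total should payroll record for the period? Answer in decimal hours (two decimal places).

Tue: 8:55 AM–3:31 PM = 6 h 36 min; less 10 min break → 6 h 26 min
Wed: 10:09 AM–2:39 PM = 4 h 30 min; less 45 min break → 3 h 45 min
Thu: 9:22 AM–3:34 PM = 6 h 12 min; less 60 min break → 5 h 12 min
Fri: 8:51 AM–1:51 PM = 5 h 0 min; less 30 min break → 4 h 30 min
Sat: 6:14 AM–5:28 PM = 11 h 14 min; less 30 min break → 10 h 44 min
Sun: 8:32 AM–12:34 PM = 4 h 2 min; less 75 min break → 2 h 47 min
Total: 6 h 26 min + 3 h 45 min + 5 h 12 min + 4 h 30 min + 10 h 44 min + 2 h 47 min = 33 h 24 min.

33.40 hours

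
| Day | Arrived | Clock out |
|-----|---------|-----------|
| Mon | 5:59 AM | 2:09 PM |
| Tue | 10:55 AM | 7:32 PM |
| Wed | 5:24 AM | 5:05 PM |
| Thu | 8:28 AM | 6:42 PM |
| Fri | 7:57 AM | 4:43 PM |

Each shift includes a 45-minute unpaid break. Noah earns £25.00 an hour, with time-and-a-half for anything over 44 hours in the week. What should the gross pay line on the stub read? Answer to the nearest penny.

£1092.92

Mon: 5:59 AM–2:09 PM = 8 h 10 min; less 45 min break → 7 h 25 min
Tue: 10:55 AM–7:32 PM = 8 h 37 min; less 45 min break → 7 h 52 min
Wed: 5:24 AM–5:05 PM = 11 h 41 min; less 45 min break → 10 h 56 min
Thu: 8:28 AM–6:42 PM = 10 h 14 min; less 45 min break → 9 h 29 min
Fri: 7:57 AM–4:43 PM = 8 h 46 min; less 45 min break → 8 h 1 min
Total worked: 43 h 43 min = 2623 min.
Regular 43 h 43 min = 2623 min at £25.00/h; overtime 0 h 0 min = 0 min at £37.50/h.
Pay = (2623 × £25.00 + 0 × £37.50) ÷ 60 = £1092.92.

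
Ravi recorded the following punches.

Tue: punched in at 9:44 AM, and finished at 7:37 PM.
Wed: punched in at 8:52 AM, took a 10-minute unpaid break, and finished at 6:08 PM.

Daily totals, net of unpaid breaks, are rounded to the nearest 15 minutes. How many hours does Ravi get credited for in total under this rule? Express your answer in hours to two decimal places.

19.00 hours

Tue: 9:44 AM–7:37 PM = 9 h 53 min → rounds to 10 h 0 min
Wed: 8:52 AM–6:08 PM = 9 h 16 min − 10 min = 9 h 6 min → rounds to 9 h 0 min
Total credited: 19 h 0 min.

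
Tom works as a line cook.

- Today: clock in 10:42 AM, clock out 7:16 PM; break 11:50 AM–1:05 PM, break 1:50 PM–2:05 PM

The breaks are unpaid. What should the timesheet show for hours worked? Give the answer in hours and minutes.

Today: 10:42 AM–7:16 PM = 8 h 34 min; less 90 min break → 7 h 4 min

7 h 4 min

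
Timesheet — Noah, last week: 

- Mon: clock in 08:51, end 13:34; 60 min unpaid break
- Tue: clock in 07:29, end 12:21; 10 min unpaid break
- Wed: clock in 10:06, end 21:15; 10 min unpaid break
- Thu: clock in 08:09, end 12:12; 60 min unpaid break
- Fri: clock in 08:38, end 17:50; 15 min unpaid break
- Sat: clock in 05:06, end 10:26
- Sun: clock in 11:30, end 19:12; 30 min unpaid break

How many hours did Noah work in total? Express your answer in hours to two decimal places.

Mon: 08:51–13:34 = 4 h 43 min; less 60 min break → 3 h 43 min
Tue: 07:29–12:21 = 4 h 52 min; less 10 min break → 4 h 42 min
Wed: 10:06–21:15 = 11 h 9 min; less 10 min break → 10 h 59 min
Thu: 08:09–12:12 = 4 h 3 min; less 60 min break → 3 h 3 min
Fri: 08:38–17:50 = 9 h 12 min; less 15 min break → 8 h 57 min
Sat: 05:06–10:26 = 5 h 20 min
Sun: 11:30–19:12 = 7 h 42 min; less 30 min break → 7 h 12 min
Total: 3 h 43 min + 4 h 42 min + 10 h 59 min + 3 h 3 min + 8 h 57 min + 5 h 20 min + 7 h 12 min = 43 h 56 min.

43.93 hours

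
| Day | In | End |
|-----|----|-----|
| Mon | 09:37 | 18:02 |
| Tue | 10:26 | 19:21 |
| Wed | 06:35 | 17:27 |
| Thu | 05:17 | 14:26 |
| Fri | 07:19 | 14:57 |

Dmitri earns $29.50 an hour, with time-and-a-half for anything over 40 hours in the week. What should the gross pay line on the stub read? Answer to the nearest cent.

$1400.51

Mon: 09:37–18:02 = 8 h 25 min
Tue: 10:26–19:21 = 8 h 55 min
Wed: 06:35–17:27 = 10 h 52 min
Thu: 05:17–14:26 = 9 h 9 min
Fri: 07:19–14:57 = 7 h 38 min
Total worked: 44 h 59 min = 2699 min.
Regular 40 h 0 min = 2400 min at $29.50/h; overtime 4 h 59 min = 299 min at $44.25/h.
Pay = (2400 × $29.50 + 299 × $44.25) ÷ 60 = $1400.51.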